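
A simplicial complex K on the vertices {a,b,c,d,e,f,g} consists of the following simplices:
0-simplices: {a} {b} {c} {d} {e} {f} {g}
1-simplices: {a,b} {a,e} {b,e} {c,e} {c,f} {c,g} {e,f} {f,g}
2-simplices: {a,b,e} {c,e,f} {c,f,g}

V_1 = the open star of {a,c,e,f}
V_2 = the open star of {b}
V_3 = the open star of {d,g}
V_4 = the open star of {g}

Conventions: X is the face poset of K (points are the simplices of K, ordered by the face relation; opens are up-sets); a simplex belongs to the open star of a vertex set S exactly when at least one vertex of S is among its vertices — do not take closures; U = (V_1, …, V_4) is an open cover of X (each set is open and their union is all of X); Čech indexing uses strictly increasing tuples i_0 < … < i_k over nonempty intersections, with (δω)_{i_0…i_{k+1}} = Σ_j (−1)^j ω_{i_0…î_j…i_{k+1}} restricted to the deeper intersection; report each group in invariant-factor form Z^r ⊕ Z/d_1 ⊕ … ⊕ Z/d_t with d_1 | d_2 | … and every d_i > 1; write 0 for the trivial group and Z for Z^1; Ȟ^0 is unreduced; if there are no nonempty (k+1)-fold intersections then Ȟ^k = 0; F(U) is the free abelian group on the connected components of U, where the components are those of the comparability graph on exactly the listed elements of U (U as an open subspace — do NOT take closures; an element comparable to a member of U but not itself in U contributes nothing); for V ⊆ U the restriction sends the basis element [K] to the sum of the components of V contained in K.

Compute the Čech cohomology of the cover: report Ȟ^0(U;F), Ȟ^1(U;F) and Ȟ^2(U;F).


Ȟ^0(U;F) ≅ Z^2; Ȟ^1(U;F) ≅ 0; Ȟ^2(U;F) ≅ 0

nonempty overlaps:
  V1={{a},{c},{e},{f},{a,b},{a,e},{b,e},{c,e},{c,f},{c,g},{e,f},{f,g},{a,b,e},{c,e,f},{c,f,g}} V2={{b},{a,b},{b,e},{a,b,e}} V3={{d},{g},{c,g},{f,g},{c,f,g}} V4={{g},{c,g},{f,g},{c,f,g}}
  V12={{a,b},{b,e},{a,b,e}} V13={{c,g},{f,g},{c,f,g}} V14={{c,g},{f,g},{c,f,g}} V34={{g},{c,g},{f,g},{c,f,g}}
  V134={{c,g},{f,g},{c,f,g}}
components per intersection:
  V1: {{a},{c},{e},{f},{a,b},{a,e},{b,e},{c,e},{c,f},{c,g},{e,f},{f,g},{a,b,e},{c,e,f},{c,f,g}}
  V2: {{b},{a,b},{b,e},{a,b,e}}
  V3: {{d}} {{g},{c,g},{f,g},{c,f,g}}
  V4: {{g},{c,g},{f,g},{c,f,g}}
  V12: {{a,b},{b,e},{a,b,e}}
  V13: {{c,g},{f,g},{c,f,g}}
  V14: {{c,g},{f,g},{c,f,g}}
  V34: {{g},{c,g},{f,g},{c,f,g}}
  V134: {{c,g},{f,g},{c,f,g}}
C dims 5,4,1; δ0: rk 3, SNF 1^3; δ1: rk 1, SNF 1^1
degree 0: 5−3−0 = 2 → Ȟ^0 ≅ Z^2
degree 1: 4−1−3 = 0 → Ȟ^1 ≅ 0
degree 2: 1−0−1 = 0 → Ȟ^2 ≅ 0


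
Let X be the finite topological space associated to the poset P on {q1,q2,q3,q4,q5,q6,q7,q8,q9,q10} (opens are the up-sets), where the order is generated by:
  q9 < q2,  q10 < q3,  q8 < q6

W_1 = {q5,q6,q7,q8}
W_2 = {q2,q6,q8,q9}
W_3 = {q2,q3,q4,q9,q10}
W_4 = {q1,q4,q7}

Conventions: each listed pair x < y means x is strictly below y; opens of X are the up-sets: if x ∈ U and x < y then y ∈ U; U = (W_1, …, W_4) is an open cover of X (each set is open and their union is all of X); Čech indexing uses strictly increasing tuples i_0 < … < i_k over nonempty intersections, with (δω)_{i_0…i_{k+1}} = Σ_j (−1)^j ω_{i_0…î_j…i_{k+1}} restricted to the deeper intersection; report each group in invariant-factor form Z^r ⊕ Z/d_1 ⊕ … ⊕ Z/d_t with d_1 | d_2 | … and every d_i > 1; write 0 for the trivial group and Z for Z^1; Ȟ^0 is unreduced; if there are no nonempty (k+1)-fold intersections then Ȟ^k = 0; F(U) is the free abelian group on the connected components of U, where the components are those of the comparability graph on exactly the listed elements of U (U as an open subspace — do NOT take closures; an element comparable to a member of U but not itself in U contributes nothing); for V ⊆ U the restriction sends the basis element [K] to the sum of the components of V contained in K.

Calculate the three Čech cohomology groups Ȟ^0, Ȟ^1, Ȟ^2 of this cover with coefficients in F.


Ȟ^0(U;F) ≅ Z^7; Ȟ^1(U;F) ≅ 0; Ȟ^2(U;F) ≅ 0

nerve simplices:
  W12={q6,q8} W14={q7} W23={q2,q9} W34={q4}
components per intersection:
  W1: {q5} {q6,q8} {q7}
  W2: {q2,q9} {q6,q8}
  W3: {q2,q9} {q3,q10} {q4}
  W4: {q1} {q4} {q7}
  W12: {q6,q8}
  W14: {q7}
  W23: {q2,q9}
  W34: {q4}
C dims 11,4; δ0: rk 4, SNF 1^4
degree 0: 11−4−0 = 7 → Ȟ^0 ≅ Z^7
degree 1: 4−0−4 = 0 → Ȟ^1 ≅ 0
degree 2: 0−0−0 = 0 → Ȟ^2 ≅ 0


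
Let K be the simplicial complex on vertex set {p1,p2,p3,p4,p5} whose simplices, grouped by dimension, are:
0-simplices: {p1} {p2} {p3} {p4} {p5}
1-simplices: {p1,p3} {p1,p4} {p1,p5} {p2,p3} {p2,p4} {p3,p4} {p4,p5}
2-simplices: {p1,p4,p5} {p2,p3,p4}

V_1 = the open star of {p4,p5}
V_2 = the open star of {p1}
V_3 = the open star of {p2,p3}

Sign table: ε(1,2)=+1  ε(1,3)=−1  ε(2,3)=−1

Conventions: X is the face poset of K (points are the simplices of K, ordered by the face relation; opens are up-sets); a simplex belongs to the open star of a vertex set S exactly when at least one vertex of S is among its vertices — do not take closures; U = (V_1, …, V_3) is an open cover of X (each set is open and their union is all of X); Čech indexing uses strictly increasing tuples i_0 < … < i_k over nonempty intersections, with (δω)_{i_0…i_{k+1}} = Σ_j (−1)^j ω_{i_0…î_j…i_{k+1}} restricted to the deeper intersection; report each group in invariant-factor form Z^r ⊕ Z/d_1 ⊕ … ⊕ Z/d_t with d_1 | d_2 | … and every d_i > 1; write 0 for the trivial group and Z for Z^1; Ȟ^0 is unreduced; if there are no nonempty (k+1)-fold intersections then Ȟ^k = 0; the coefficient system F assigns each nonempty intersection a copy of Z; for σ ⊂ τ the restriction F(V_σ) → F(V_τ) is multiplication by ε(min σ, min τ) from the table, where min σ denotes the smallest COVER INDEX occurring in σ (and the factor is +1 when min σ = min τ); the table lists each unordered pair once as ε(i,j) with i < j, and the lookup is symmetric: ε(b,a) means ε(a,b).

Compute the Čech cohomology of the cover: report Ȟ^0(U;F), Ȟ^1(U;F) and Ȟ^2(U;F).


Ȟ^0 = Z, Ȟ^1 = Z, Ȟ^2 = 0

nerve simplices:
  V1={{p4},{p5},{p1,p4},{p1,p5},{p2,p4},{p3,p4},{p4,p5},{p1,p4,p5},{p2,p3,p4}} V2={{p1},{p1,p3},{p1,p4},{p1,p5},{p1,p4,p5}} V3={{p2},{p3},{p1,p3},{p2,p3},{p2,p4},{p3,p4},{p2,p3,p4}}
  V12={{p1,p4},{p1,p5},{p1,p4,p5}} V13={{p2,p4},{p3,p4},{p2,p3,p4}} V23={{p1,p3}}
C dims 3,3; δ0: rk 2, SNF 1^2
degree 0: 3−2−0 = 1 → Ȟ^0 ≅ Z
degree 1: 3−0−2 = 1 → Ȟ^1 ≅ Z
degree 2: 0−0−0 = 0 → Ȟ^2 ≅ 0


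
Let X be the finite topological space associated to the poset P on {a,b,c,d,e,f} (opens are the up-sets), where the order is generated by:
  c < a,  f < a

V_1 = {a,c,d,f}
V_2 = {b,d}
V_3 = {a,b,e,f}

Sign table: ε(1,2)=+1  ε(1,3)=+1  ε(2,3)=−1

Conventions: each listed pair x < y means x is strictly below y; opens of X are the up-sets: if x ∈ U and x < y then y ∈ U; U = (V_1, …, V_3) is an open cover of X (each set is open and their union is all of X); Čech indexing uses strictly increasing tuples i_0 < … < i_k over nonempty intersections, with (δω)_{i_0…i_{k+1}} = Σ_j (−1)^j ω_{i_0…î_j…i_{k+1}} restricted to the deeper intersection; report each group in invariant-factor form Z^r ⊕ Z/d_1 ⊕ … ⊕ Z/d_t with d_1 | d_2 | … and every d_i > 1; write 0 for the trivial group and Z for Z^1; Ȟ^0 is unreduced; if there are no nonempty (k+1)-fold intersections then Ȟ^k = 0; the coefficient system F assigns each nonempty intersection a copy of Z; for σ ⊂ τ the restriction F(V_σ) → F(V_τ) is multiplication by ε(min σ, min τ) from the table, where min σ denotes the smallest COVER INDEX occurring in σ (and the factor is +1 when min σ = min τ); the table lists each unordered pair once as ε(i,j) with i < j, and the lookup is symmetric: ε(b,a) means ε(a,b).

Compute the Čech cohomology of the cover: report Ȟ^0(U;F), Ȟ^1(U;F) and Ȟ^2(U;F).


Ȟ^0 = 0, Ȟ^1 = Z/2 and Ȟ^2 = 0

nonempty intersections:
  V12={d} V13={a,f} V23={b}
C dims 3,3; δ0: rk 3, SNF 1^2·2
Ȟ^0: (3−3)−0=0 ⇒ 0
Ȟ^1: (3−0)−3=0 plus torsion [2] ⇒ Z/2
Ȟ^2: (0−0)−0=0 ⇒ 0


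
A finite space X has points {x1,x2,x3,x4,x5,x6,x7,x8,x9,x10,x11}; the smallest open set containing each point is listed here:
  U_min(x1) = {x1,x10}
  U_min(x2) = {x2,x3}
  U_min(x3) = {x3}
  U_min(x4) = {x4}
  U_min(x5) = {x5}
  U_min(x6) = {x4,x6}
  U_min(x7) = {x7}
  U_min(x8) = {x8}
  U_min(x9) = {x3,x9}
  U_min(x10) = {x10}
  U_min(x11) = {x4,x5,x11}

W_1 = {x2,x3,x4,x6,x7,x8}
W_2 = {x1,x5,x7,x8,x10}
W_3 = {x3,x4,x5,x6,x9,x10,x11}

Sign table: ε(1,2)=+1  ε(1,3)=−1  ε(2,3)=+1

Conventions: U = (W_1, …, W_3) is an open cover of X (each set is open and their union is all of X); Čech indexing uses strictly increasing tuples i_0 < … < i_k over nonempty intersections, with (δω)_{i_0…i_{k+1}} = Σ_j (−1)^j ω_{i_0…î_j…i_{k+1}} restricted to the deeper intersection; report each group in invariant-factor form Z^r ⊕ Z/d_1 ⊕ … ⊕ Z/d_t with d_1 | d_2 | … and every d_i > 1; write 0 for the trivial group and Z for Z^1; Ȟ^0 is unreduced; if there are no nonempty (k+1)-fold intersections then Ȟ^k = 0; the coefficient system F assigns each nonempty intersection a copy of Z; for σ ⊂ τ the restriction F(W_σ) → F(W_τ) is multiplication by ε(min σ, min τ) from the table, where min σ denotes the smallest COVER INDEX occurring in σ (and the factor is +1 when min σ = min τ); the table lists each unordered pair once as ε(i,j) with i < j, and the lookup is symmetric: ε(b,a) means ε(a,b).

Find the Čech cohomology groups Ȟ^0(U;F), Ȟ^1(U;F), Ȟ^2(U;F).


Ȟ^0(U;F) ≅ 0, Ȟ^1(U;F) ≅ Z/2, Ȟ^2(U;F) ≅ 0

cover nerve:
  W12={x7,x8} W13={x3,x4,x6} W23={x5,x10}
C dims 3,3; δ0: rk 3, SNF 1^2·2
Ȟ^0: (3−3)−0=0 ⇒ 0
Ȟ^1: (3−0)−3=0 plus torsion [2] ⇒ Z/2
Ȟ^2: (0−0)−0=0 ⇒ 0


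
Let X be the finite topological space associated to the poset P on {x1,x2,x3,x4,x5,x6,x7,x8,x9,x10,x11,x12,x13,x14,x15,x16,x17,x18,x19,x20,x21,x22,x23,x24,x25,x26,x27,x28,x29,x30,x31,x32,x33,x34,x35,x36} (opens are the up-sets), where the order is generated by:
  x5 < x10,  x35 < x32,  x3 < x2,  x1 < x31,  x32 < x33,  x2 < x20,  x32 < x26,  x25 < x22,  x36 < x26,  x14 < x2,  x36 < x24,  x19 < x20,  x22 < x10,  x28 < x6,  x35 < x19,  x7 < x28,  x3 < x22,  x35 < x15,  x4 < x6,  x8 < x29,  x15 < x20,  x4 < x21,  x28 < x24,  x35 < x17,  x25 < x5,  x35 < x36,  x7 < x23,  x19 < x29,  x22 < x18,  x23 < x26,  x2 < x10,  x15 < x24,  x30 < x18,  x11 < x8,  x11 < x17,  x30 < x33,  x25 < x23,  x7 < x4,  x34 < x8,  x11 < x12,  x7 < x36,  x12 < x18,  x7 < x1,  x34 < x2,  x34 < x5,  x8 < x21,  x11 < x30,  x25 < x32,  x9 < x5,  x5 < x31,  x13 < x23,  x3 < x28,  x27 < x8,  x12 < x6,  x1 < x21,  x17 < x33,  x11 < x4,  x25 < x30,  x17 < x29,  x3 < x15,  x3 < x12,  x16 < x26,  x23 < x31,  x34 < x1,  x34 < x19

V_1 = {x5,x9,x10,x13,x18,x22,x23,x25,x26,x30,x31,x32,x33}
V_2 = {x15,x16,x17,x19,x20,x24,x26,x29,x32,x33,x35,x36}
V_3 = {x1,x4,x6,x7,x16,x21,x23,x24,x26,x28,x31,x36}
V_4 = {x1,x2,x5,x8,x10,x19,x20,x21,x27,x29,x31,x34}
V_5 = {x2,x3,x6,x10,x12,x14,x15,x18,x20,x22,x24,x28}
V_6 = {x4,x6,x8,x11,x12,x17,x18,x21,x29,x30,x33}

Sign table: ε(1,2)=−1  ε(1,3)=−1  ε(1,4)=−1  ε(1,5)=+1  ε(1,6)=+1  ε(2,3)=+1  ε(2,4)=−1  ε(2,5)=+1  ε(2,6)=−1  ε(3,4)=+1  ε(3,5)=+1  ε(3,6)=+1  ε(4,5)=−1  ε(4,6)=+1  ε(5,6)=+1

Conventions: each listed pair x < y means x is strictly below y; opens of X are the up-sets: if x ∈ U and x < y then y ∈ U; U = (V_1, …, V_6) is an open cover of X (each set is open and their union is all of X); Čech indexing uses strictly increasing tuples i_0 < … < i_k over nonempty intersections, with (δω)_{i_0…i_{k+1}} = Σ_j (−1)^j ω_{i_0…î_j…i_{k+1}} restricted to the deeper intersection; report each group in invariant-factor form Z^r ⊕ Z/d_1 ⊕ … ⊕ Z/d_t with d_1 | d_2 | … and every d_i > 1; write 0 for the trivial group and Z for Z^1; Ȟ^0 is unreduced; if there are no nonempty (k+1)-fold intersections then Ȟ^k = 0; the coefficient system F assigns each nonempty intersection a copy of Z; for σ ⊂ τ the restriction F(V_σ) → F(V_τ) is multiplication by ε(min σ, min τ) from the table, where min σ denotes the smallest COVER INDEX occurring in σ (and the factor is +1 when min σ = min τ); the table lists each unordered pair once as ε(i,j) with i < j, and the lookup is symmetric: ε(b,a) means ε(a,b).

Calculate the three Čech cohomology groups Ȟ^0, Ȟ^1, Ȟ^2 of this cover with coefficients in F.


Ȟ^0 = 0, Ȟ^1 = Z/2 and Ȟ^2 = Z

intersection data:
  V12={x26,x32,x33} V13={x23,x26,x31} V14={x5,x10,x31} V15={x10,x18,x22} V16={x18,x30,x33} V23={x16,x24,x26,x36} V24={x19,x20,x29} V25={x15,x20,x24} V26={x17,x29,x33} V34={x1,x21,x31} V35={x6,x24,x28} V36={x4,x6,x21} V45={x2,x10,x20} V46={x8,x21,x29} V56={x6,x12,x18}
  V123={x26} V126={x33} V134={x31} V145={x10} V156={x18} V235={x24} V245={x20} V246={x29} V346={x21} V356={x6}
C dims 6,15,10; δ0: rk 6, SNF 1^5·2; δ1: rk 9, SNF 1^9
Ȟ^0 = (6 − 6) − 0 = 0, so Ȟ^0 ≅ 0
Ȟ^1 = (15 − 9) − 6 = 0 plus torsion [2], so Ȟ^1 ≅ Z/2
Ȟ^2 = (10 − 0) − 9 = 1, so Ȟ^2 ≅ Z


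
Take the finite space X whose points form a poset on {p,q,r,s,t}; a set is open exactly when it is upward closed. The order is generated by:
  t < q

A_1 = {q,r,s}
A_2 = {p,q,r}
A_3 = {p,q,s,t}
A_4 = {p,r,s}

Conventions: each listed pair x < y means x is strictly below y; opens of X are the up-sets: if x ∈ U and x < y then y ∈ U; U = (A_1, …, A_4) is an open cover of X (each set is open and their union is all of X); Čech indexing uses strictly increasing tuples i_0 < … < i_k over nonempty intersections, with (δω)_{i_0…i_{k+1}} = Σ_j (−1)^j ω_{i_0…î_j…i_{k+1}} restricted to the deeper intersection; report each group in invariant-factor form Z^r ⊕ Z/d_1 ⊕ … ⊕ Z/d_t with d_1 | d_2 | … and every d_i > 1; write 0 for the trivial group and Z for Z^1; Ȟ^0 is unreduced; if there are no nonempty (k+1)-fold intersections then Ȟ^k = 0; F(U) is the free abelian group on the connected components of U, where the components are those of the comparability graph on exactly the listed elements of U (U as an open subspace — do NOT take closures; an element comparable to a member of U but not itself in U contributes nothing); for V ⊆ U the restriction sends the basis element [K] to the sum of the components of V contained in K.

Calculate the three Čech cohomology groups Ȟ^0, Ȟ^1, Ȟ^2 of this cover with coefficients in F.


Ȟ^0(U;F) ≅ Z^4,  Ȟ^1(U;F) ≅ 0,  Ȟ^2(U;F) ≅ 0

cover nerve:
  A12={q,r} A13={q,s} A14={r,s} A23={p,q} A24={p,r} A34={p,s}
  A123={q} A124={r} A134={s} A234={p}
components per intersection:
  A1: {q} {r} {s}
  A2: {p} {q} {r}
  A3: {p} {q,t} {s}
  A4: {p} {r} {s}
  A12: {q} {r}
  A13: {q} {s}
  A14: {r} {s}
  A23: {p} {q}
  A24: {p} {r}
  A34: {p} {s}
  A123: {q}
  A124: {r}
  A134: {s}
  A234: {p}
C dims 12,12,4; δ0: rk 8, SNF 1^8; δ1: rk 4, SNF 1^4
Ȟ^0: (12−8)−0=4 ⇒ Z^4
Ȟ^1: (12−4)−8=0 ⇒ 0
Ȟ^2: (4−0)−4=0 ⇒ 0


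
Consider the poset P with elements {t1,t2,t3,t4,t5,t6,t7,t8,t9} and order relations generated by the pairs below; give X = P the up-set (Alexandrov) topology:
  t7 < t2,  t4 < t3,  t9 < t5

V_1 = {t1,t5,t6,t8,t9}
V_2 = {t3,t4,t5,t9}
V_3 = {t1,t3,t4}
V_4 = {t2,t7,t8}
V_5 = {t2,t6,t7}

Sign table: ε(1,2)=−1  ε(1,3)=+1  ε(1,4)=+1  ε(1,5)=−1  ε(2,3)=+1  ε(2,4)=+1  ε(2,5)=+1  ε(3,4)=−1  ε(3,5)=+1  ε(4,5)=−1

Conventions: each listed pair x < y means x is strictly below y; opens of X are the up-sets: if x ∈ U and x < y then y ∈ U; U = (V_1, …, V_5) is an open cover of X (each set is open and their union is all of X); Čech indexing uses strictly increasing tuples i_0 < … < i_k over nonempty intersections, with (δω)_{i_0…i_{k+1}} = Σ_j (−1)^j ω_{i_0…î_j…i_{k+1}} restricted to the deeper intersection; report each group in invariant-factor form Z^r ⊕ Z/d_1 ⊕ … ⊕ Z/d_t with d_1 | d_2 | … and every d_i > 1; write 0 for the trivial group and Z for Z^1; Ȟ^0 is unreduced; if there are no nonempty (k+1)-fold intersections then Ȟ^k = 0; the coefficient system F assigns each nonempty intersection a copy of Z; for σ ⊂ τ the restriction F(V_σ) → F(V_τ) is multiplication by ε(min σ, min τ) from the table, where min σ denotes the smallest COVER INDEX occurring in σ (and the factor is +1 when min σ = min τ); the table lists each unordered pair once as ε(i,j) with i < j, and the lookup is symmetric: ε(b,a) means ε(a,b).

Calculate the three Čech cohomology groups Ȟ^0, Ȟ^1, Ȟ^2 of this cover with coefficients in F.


Ȟ^0 ≅ 0, Ȟ^1 ≅ Z ⊕ Z/2 and Ȟ^2 ≅ 0

cover nerve:
  V12={t5,t9} V13={t1} V14={t8} V15={t6} V23={t3,t4} V45={t2,t7}
C dims 5,6; δ0: rk 5, SNF 1^4·2
Ȟ^0: (5−5)−0=0 ⇒ 0
Ȟ^1: (6−0)−5=1 plus torsion [2] ⇒ Z ⊕ Z/2
Ȟ^2: (0−0)−0=0 ⇒ 0


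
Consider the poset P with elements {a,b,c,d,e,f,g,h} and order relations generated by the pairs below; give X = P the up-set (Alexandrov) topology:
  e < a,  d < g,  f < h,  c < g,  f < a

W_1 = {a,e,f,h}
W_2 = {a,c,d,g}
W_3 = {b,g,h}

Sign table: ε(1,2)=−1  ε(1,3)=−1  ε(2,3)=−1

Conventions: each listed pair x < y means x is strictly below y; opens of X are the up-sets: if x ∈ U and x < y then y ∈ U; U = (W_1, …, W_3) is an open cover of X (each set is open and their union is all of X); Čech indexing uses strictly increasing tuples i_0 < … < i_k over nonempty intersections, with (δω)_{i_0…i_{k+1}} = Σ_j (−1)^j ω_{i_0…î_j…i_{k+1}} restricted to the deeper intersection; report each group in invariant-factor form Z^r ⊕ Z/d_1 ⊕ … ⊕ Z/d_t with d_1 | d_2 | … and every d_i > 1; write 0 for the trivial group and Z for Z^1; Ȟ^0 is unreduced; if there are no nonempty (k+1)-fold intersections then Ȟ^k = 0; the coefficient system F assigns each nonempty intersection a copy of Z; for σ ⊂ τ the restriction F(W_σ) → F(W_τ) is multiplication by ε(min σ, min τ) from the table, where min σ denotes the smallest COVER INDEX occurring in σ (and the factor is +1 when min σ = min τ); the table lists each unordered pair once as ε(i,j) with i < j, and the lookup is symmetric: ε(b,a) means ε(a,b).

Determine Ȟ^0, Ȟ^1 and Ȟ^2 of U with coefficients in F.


Ȟ^0(U;F) ≅ 0, Ȟ^1(U;F) ≅ Z/2, Ȟ^2(U;F) ≅ 0

nonempty intersections:
  W12={a} W13={h} W23={g}
C dims 3,3; δ0: rk 3, SNF 1^2·2
Ȟ^0: (3−3)−0=0 ⇒ 0
Ȟ^1: (3−0)−3=0 plus torsion [2] ⇒ Z/2
Ȟ^2: (0−0)−0=0 ⇒ 0


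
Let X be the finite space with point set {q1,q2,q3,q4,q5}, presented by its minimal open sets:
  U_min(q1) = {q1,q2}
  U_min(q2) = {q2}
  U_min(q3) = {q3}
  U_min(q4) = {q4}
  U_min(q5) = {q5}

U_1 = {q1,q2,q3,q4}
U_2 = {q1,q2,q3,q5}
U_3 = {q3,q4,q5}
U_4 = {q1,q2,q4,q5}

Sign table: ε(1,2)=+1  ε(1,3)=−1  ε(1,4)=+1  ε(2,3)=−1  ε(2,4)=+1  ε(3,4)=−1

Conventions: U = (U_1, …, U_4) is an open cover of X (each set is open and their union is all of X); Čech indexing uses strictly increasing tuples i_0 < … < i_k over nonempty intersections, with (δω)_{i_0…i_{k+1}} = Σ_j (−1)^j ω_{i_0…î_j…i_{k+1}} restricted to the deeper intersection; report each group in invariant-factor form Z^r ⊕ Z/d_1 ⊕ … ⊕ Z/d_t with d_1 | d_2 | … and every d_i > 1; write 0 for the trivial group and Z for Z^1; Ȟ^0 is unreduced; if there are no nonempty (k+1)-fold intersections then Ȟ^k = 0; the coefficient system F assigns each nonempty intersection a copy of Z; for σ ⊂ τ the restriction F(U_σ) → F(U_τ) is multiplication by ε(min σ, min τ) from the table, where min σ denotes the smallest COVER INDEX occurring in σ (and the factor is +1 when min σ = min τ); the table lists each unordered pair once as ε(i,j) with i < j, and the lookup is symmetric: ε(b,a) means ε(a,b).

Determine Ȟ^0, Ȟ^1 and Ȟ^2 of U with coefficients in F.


nonempty overlaps:
  U12={q1,q2,q3} U13={q3,q4} U14={q1,q2,q4} U23={q3,q5} U24={q1,q2,q5} U34={q4,q5}
  U123={q3} U124={q1,q2} U134={q4} U234={q5}
C dims 4,6,4; δ0: rk 3, SNF 1^3; δ1: rk 3, SNF 1^3
degree 0: 4−3−0 = 1 → Ȟ^0 ≅ Z
degree 1: 6−3−3 = 0 → Ȟ^1 ≅ 0
degree 2: 4−0−3 = 1 → Ȟ^2 ≅ Z

Ȟ^0 = Z; Ȟ^1 = 0; Ȟ^2 = Z


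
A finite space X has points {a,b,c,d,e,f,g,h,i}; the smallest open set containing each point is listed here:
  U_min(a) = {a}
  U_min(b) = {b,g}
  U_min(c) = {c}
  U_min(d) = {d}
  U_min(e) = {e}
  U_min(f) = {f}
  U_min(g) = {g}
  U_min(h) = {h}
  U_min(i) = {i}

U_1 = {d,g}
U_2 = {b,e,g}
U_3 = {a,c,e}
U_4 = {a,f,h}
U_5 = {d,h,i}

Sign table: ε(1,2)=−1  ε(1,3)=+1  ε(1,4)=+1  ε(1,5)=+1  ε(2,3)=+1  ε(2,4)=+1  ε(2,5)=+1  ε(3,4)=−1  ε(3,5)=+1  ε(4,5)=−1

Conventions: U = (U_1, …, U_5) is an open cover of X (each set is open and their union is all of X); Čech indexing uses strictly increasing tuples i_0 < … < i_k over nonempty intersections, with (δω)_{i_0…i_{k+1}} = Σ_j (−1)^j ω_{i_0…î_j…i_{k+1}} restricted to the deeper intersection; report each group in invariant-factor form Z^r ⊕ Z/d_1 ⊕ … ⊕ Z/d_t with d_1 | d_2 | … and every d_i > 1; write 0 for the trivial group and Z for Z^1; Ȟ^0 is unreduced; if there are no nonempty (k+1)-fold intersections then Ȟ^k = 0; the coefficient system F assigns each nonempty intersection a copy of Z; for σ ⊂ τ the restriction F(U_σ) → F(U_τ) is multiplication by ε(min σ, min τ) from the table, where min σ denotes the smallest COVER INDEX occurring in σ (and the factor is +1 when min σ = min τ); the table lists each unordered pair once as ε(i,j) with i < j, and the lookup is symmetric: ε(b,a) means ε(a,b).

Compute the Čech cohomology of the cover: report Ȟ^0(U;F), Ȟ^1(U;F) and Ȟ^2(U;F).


nonempty intersections:
  U12={g} U15={d} U23={e} U34={a} U45={h}
C dims 5,5; δ0: rk 5, SNF 1^4·2
Ȟ^0: (5−5)−0=0 ⇒ 0
Ȟ^1: (5−0)−5=0 plus torsion [2] ⇒ Z/2
Ȟ^2: (0−0)−0=0 ⇒ 0

Ȟ^0(U;F) ≅ 0, Ȟ^1(U;F) ≅ Z/2 and Ȟ^2(U;F) ≅ 0


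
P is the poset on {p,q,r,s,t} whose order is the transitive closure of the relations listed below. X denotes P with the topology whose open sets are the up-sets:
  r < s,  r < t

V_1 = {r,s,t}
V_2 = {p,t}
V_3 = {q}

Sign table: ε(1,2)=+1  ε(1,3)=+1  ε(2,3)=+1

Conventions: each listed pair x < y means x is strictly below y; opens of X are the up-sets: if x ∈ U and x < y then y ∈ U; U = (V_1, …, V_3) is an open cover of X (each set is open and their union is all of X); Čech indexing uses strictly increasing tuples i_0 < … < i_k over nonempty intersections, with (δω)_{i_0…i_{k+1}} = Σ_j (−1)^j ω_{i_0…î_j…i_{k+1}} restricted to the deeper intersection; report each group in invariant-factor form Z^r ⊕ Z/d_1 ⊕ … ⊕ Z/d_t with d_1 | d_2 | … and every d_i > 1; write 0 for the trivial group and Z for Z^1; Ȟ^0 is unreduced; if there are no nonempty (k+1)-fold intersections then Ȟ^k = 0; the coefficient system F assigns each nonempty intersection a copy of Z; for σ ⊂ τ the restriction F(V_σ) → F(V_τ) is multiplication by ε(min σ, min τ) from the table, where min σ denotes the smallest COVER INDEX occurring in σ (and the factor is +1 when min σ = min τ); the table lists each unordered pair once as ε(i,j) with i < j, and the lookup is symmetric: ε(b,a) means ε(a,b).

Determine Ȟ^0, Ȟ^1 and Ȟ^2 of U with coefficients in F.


Ȟ^0(U;F) ≅ Z^2,  Ȟ^1(U;F) ≅ 0,  Ȟ^2(U;F) ≅ 0

nonempty intersections:
  V12={t}
C dims 3,1; δ0: rk 1, SNF 1^1
Ȟ^0: (3−1)−0=2 ⇒ Z^2
Ȟ^1: (1−0)−1=0 ⇒ 0
Ȟ^2: (0−0)−0=0 ⇒ 0


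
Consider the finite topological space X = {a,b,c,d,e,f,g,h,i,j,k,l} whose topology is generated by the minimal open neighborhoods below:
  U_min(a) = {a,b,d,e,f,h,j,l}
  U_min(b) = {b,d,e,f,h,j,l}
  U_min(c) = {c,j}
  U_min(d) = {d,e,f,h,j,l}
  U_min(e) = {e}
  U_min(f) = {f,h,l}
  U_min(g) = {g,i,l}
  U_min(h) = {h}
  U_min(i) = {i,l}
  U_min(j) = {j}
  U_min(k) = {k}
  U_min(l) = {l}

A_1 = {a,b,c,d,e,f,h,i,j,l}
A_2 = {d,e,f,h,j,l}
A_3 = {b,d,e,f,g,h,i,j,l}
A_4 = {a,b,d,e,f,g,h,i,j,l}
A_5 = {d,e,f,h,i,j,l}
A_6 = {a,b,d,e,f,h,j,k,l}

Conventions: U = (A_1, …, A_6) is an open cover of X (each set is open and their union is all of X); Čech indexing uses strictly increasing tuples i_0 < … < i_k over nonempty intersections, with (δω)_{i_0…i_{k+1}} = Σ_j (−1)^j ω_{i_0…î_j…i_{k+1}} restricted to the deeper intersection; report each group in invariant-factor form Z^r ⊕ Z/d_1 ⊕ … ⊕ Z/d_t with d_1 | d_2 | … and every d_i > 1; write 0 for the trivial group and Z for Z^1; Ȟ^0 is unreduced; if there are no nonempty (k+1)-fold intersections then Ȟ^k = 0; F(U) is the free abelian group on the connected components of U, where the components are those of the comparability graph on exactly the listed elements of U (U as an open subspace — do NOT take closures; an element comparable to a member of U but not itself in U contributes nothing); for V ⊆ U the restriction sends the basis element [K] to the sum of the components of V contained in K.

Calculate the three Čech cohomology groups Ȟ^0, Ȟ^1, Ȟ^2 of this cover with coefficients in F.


nerve of the cover:
  A12={d,e,f,h,j,l} A13={b,d,e,f,h,i,j,l} A14={a,b,d,e,f,h,i,j,l} A15={d,e,f,h,i,j,l} A16={a,b,d,e,f,h,j,l} A23={d,e,f,h,j,l} A24={d,e,f,h,j,l} A25={d,e,f,h,j,l} A26={d,e,f,h,j,l} A34={b,d,e,f,g,h,i,j,l} A35={d,e,f,h,i,j,l} A36={b,d,e,f,h,j,l} A45={d,e,f,h,i,j,l} A46={a,b,d,e,f,h,j,l} A56={d,e,f,h,j,l}
  A123={d,e,f,h,j,l} A124={d,e,f,h,j,l} A125={d,e,f,h,j,l} A126={d,e,f,h,j,l} A134={b,d,e,f,h,i,j,l} A135={d,e,f,h,i,j,l} A136={b,d,e,f,h,j,l} A145={d,e,f,h,i,j,l} A146={a,b,d,e,f,h,j,l} A156={d,e,f,h,j,l} A234={d,e,f,h,j,l} A235={d,e,f,h,j,l} A236={d,e,f,h,j,l} A245={d,e,f,h,j,l} A246={d,e,f,h,j,l} A256={d,e,f,h,j,l} A345={d,e,f,h,i,j,l} A346={b,d,e,f,h,j,l} A356={d,e,f,h,j,l} A456={d,e,f,h,j,l}
  A1234={d,e,f,h,j,l} A1235={d,e,f,h,j,l} A1236={d,e,f,h,j,l} A1245={d,e,f,h,j,l} A1246={d,e,f,h,j,l} A1256={d,e,f,h,j,l} A1345={d,e,f,h,i,j,l} A1346={b,d,e,f,h,j,l} A1356={d,e,f,h,j,l} A1456={d,e,f,h,j,l} A2345={d,e,f,h,j,l} A2346={d,e,f,h,j,l} A2356={d,e,f,h,j,l} A2456={d,e,f,h,j,l} A3456={d,e,f,h,j,l}
  A12345={d,e,f,h,j,l} A12346={d,e,f,h,j,l} A12356={d,e,f,h,j,l} A12456={d,e,f,h,j,l} A13456={d,e,f,h,j,l} A23456={d,e,f,h,j,l}
  A123456={d,e,f,h,j,l}
components per intersection:
  A1: {a,b,c,d,e,f,h,i,j,l}
  A2: {d,e,f,h,j,l}
  A3: {b,d,e,f,g,h,i,j,l}
  A4: {a,b,d,e,f,g,h,i,j,l}
  A5: {d,e,f,h,i,j,l}
  A6: {a,b,d,e,f,h,j,l} {k}
  A12: {d,e,f,h,j,l}
  A13: {b,d,e,f,h,i,j,l}
  A14: {a,b,d,e,f,h,i,j,l}
  A15: {d,e,f,h,i,j,l}
  A16: {a,b,d,e,f,h,j,l}
  A23: {d,e,f,h,j,l}
  A24: {d,e,f,h,j,l}
  A25: {d,e,f,h,j,l}
  A26: {d,e,f,h,j,l}
  A34: {b,d,e,f,g,h,i,j,l}
  A35: {d,e,f,h,i,j,l}
  A36: {b,d,e,f,h,j,l}
  A45: {d,e,f,h,i,j,l}
  A46: {a,b,d,e,f,h,j,l}
  A56: {d,e,f,h,j,l}
  A123: {d,e,f,h,j,l}
  A124: {d,e,f,h,j,l}
  A125: {d,e,f,h,j,l}
  A126: {d,e,f,h,j,l}
  A134: {b,d,e,f,h,i,j,l}
  A135: {d,e,f,h,i,j,l}
  A136: {b,d,e,f,h,j,l}
  A145: {d,e,f,h,i,j,l}
  A146: {a,b,d,e,f,h,j,l}
  A156: {d,e,f,h,j,l}
  A234: {d,e,f,h,j,l}
  A235: {d,e,f,h,j,l}
  A236: {d,e,f,h,j,l}
  A245: {d,e,f,h,j,l}
  A246: {d,e,f,h,j,l}
  A256: {d,e,f,h,j,l}
  A345: {d,e,f,h,i,j,l}
  A346: {b,d,e,f,h,j,l}
  A356: {d,e,f,h,j,l}
  A456: {d,e,f,h,j,l}
  A1234: {d,e,f,h,j,l}
  A1235: {d,e,f,h,j,l}
  A1236: {d,e,f,h,j,l}
  A1245: {d,e,f,h,j,l}
  A1246: {d,e,f,h,j,l}
  A1256: {d,e,f,h,j,l}
  A1345: {d,e,f,h,i,j,l}
  A1346: {b,d,e,f,h,j,l}
  A1356: {d,e,f,h,j,l}
  A1456: {d,e,f,h,j,l}
  A2345: {d,e,f,h,j,l}
  A2346: {d,e,f,h,j,l}
  A2356: {d,e,f,h,j,l}
  A2456: {d,e,f,h,j,l}
  A3456: {d,e,f,h,j,l}
  A12345: {d,e,f,h,j,l}
  A12346: {d,e,f,h,j,l}
  A12356: {d,e,f,h,j,l}
  A12456: {d,e,f,h,j,l}
  A13456: {d,e,f,h,j,l}
  A23456: {d,e,f,h,j,l}
  A123456: {d,e,f,h,j,l}
C dims 7,15,20,15; δ0: rk 5, SNF 1^5; δ1: rk 10, SNF 1^10; δ2: rk 10, SNF 1^10
Ȟ^0 = (7 − 5) − 0 = 2, so Ȟ^0 ≅ Z^2
Ȟ^1 = (15 − 10) − 5 = 0, so Ȟ^1 ≅ 0
Ȟ^2 = (20 − 10) − 10 = 0, so Ȟ^2 ≅ 0

Ȟ^0 ≅ Z^2; Ȟ^1 ≅ 0; Ȟ^2 ≅ 0


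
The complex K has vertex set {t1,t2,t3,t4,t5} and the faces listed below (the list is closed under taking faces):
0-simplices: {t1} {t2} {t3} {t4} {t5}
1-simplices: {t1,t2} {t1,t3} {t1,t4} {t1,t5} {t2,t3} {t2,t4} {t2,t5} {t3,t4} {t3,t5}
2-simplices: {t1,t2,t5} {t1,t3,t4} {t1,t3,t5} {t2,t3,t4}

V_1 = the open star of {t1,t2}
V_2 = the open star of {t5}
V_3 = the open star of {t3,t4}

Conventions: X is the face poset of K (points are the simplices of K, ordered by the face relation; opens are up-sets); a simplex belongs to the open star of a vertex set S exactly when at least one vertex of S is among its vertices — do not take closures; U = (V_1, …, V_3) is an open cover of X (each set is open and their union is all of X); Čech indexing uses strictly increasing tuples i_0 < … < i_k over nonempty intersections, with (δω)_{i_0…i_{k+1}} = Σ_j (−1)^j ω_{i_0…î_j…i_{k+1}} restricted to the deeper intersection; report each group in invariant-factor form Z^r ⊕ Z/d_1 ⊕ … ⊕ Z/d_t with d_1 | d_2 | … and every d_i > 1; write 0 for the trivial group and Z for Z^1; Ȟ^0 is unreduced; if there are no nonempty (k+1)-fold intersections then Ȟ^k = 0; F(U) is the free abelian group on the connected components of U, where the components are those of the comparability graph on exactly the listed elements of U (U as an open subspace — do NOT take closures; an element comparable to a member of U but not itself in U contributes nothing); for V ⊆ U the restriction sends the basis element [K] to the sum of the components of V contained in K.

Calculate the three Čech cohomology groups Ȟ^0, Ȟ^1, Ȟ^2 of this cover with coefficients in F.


nonempty intersections:
  V1={{t1},{t2},{t1,t2},{t1,t3},{t1,t4},{t1,t5},{t2,t3},{t2,t4},{t2,t5},{t1,t2,t5},{t1,t3,t4},{t1,t3,t5},{t2,t3,t4}} V2={{t5},{t1,t5},{t2,t5},{t3,t5},{t1,t2,t5},{t1,t3,t5}} V3={{t3},{t4},{t1,t3},{t1,t4},{t2,t3},{t2,t4},{t3,t4},{t3,t5},{t1,t3,t4},{t1,t3,t5},{t2,t3,t4}}
  V12={{t1,t5},{t2,t5},{t1,t2,t5},{t1,t3,t5}} V13={{t1,t3},{t1,t4},{t2,t3},{t2,t4},{t1,t3,t4},{t1,t3,t5},{t2,t3,t4}} V23={{t3,t5},{t1,t3,t5}}
  V123={{t1,t3,t5}}
components per intersection:
  V1: {{t1},{t2},{t1,t2},{t1,t3},{t1,t4},{t1,t5},{t2,t3},{t2,t4},{t2,t5},{t1,t2,t5},{t1,t3,t4},{t1,t3,t5},{t2,t3,t4}}
  V2: {{t5},{t1,t5},{t2,t5},{t3,t5},{t1,t2,t5},{t1,t3,t5}}
  V3: {{t3},{t4},{t1,t3},{t1,t4},{t2,t3},{t2,t4},{t3,t4},{t3,t5},{t1,t3,t4},{t1,t3,t5},{t2,t3,t4}}
  V12: {{t1,t5},{t2,t5},{t1,t2,t5},{t1,t3,t5}}
  V13: {{t1,t3},{t1,t4},{t1,t3,t4},{t1,t3,t5}} {{t2,t3},{t2,t4},{t2,t3,t4}}
  V23: {{t3,t5},{t1,t3,t5}}
  V123: {{t1,t3,t5}}
C dims 3,4,1; δ0: rk 2, SNF 1^2; δ1: rk 1, SNF 1^1
Ȟ^0: (3−2)−0=1 ⇒ Z
Ȟ^1: (4−1)−2=1 ⇒ Z
Ȟ^2: (1−0)−1=0 ⇒ 0

Ȟ^0 = Z, Ȟ^1 = Z, Ȟ^2 = 0


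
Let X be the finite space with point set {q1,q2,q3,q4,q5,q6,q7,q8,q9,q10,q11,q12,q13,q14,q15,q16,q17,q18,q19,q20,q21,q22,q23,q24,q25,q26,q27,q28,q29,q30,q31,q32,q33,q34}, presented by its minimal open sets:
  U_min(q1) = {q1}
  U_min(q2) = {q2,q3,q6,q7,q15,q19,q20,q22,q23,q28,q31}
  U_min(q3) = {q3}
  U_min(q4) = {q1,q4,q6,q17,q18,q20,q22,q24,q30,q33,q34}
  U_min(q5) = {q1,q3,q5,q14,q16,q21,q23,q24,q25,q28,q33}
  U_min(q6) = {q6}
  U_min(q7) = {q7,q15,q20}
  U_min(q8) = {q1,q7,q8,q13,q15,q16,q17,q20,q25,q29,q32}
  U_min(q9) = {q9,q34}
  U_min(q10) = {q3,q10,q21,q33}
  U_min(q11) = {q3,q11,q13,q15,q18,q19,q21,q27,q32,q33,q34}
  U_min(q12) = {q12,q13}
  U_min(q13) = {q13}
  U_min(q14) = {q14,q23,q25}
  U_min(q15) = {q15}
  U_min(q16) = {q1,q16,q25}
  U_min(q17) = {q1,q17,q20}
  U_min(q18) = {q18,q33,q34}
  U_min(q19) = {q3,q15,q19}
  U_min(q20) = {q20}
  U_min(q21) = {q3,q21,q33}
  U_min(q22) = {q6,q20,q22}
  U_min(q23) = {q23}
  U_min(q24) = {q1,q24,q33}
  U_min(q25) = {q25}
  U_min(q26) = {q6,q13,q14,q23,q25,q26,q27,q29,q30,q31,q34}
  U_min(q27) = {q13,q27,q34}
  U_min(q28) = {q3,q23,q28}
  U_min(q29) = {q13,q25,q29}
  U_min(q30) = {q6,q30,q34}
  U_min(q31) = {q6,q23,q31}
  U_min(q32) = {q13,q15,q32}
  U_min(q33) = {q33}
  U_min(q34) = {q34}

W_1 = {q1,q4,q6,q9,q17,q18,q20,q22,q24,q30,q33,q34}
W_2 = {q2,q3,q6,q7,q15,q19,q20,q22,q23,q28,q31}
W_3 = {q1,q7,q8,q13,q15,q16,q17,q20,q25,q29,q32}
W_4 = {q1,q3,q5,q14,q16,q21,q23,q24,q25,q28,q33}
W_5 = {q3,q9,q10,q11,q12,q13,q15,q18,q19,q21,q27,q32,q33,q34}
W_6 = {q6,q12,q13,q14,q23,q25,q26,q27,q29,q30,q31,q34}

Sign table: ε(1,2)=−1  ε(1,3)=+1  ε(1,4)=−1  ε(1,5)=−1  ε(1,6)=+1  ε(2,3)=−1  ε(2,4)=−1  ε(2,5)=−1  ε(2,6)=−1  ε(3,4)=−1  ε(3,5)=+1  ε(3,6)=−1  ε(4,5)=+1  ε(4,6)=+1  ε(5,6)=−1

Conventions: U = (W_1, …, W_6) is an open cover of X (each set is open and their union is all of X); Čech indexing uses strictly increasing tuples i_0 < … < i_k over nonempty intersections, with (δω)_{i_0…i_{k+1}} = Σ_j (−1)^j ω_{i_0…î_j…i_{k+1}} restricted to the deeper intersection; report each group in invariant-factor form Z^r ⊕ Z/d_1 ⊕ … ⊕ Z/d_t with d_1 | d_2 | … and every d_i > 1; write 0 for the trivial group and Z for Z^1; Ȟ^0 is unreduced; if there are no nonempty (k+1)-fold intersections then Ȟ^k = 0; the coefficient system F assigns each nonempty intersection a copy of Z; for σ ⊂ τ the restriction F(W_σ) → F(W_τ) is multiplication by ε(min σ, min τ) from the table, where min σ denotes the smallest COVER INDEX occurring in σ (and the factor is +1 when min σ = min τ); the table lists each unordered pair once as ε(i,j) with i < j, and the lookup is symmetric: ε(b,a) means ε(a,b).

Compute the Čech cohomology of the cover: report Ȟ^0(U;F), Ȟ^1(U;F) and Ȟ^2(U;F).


Ȟ^0 ≅ 0,  Ȟ^1 ≅ Z/2,  Ȟ^2 ≅ Z

nerve of the cover:
  W12={q6,q20,q22} W13={q1,q17,q20} W14={q1,q24,q33} W15={q9,q18,q33,q34} W16={q6,q30,q34} W23={q7,q15,q20} W24={q3,q23,q28} W25={q3,q15,q19} W26={q6,q23,q31} W34={q1,q16,q25} W35={q13,q15,q32} W36={q13,q25,q29} W45={q3,q21,q33} W46={q14,q23,q25} W56={q12,q13,q27,q34}
  W123={q20} W126={q6} W134={q1} W145={q33} W156={q34} W235={q15} W245={q3} W246={q23} W346={q25} W356={q13}
C dims 6,15,10; δ0: rk 6, SNF 1^5·2; δ1: rk 9, SNF 1^9
Ȟ^0 = (6 − 6) − 0 = 0, so Ȟ^0 ≅ 0
Ȟ^1 = (15 − 9) − 6 = 0 plus torsion [2], so Ȟ^1 ≅ Z/2
Ȟ^2 = (10 − 0) − 9 = 1, so Ȟ^2 ≅ Z


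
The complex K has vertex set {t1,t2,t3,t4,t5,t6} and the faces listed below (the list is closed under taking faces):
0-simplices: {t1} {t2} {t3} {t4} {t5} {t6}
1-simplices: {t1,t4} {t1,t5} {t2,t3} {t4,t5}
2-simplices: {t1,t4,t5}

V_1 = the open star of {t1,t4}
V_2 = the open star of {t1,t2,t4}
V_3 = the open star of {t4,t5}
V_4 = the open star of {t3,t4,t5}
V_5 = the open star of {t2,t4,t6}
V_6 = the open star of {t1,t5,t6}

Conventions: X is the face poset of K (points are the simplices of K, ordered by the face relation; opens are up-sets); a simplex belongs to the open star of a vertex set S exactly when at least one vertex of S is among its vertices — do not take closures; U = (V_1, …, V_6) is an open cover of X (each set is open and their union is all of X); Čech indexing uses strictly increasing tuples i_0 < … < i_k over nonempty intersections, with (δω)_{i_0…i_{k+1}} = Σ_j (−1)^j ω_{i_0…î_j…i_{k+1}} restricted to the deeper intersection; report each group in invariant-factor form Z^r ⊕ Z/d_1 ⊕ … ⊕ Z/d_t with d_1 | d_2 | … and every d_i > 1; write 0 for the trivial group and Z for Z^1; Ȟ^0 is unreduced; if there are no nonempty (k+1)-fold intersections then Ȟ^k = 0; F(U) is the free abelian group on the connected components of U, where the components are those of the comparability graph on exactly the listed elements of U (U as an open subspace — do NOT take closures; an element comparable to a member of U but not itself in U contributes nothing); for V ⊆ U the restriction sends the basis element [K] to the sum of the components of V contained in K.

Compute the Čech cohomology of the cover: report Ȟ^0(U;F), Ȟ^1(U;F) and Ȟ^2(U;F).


Ȟ^0 ≅ Z^3,  Ȟ^1 ≅ 0,  Ȟ^2 ≅ 0

nonempty overlaps:
  V1={{t1},{t4},{t1,t4},{t1,t5},{t4,t5},{t1,t4,t5}} V2={{t1},{t2},{t4},{t1,t4},{t1,t5},{t2,t3},{t4,t5},{t1,t4,t5}} V3={{t4},{t5},{t1,t4},{t1,t5},{t4,t5},{t1,t4,t5}} V4={{t3},{t4},{t5},{t1,t4},{t1,t5},{t2,t3},{t4,t5},{t1,t4,t5}} V5={{t2},{t4},{t6},{t1,t4},{t2,t3},{t4,t5},{t1,t4,t5}} V6={{t1},{t5},{t6},{t1,t4},{t1,t5},{t4,t5},{t1,t4,t5}}
  V12={{t1},{t4},{t1,t4},{t1,t5},{t4,t5},{t1,t4,t5}} V13={{t4},{t1,t4},{t1,t5},{t4,t5},{t1,t4,t5}} V14={{t4},{t1,t4},{t1,t5},{t4,t5},{t1,t4,t5}} V15={{t4},{t1,t4},{t4,t5},{t1,t4,t5}} V16={{t1},{t1,t4},{t1,t5},{t4,t5},{t1,t4,t5}} V23={{t4},{t1,t4},{t1,t5},{t4,t5},{t1,t4,t5}} V24={{t4},{t1,t4},{t1,t5},{t2,t3},{t4,t5},{t1,t4,t5}} V25={{t2},{t4},{t1,t4},{t2,t3},{t4,t5},{t1,t4,t5}} V26={{t1},{t1,t4},{t1,t5},{t4,t5},{t1,t4,t5}} V34={{t4},{t5},{t1,t4},{t1,t5},{t4,t5},{t1,t4,t5}} V35={{t4},{t1,t4},{t4,t5},{t1,t4,t5}} V36={{t5},{t1,t4},{t1,t5},{t4,t5},{t1,t4,t5}} V45={{t4},{t1,t4},{t2,t3},{t4,t5},{t1,t4,t5}} V46={{t5},{t1,t4},{t1,t5},{t4,t5},{t1,t4,t5}} V56={{t6},{t1,t4},{t4,t5},{t1,t4,t5}}
  V123={{t4},{t1,t4},{t1,t5},{t4,t5},{t1,t4,t5}} V124={{t4},{t1,t4},{t1,t5},{t4,t5},{t1,t4,t5}} V125={{t4},{t1,t4},{t4,t5},{t1,t4,t5}} V126={{t1},{t1,t4},{t1,t5},{t4,t5},{t1,t4,t5}} V134={{t4},{t1,t4},{t1,t5},{t4,t5},{t1,t4,t5}} V135={{t4},{t1,t4},{t4,t5},{t1,t4,t5}} V136={{t1,t4},{t1,t5},{t4,t5},{t1,t4,t5}} V145={{t4},{t1,t4},{t4,t5},{t1,t4,t5}} V146={{t1,t4},{t1,t5},{t4,t5},{t1,t4,t5}} V156={{t1,t4},{t4,t5},{t1,t4,t5}} V234={{t4},{t1,t4},{t1,t5},{t4,t5},{t1,t4,t5}} V235={{t4},{t1,t4},{t4,t5},{t1,t4,t5}} V236={{t1,t4},{t1,t5},{t4,t5},{t1,t4,t5}} V245={{t4},{t1,t4},{t2,t3},{t4,t5},{t1,t4,t5}} V246={{t1,t4},{t1,t5},{t4,t5},{t1,t4,t5}} V256={{t1,t4},{t4,t5},{t1,t4,t5}} V345={{t4},{t1,t4},{t4,t5},{t1,t4,t5}} V346={{t5},{t1,t4},{t1,t5},{t4,t5},{t1,t4,t5}} V356={{t1,t4},{t4,t5},{t1,t4,t5}} V456={{t1,t4},{t4,t5},{t1,t4,t5}}
  V1234={{t4},{t1,t4},{t1,t5},{t4,t5},{t1,t4,t5}} V1235={{t4},{t1,t4},{t4,t5},{t1,t4,t5}} V1236={{t1,t4},{t1,t5},{t4,t5},{t1,t4,t5}} V1245={{t4},{t1,t4},{t4,t5},{t1,t4,t5}} V1246={{t1,t4},{t1,t5},{t4,t5},{t1,t4,t5}} V1256={{t1,t4},{t4,t5},{t1,t4,t5}} V1345={{t4},{t1,t4},{t4,t5},{t1,t4,t5}} V1346={{t1,t4},{t1,t5},{t4,t5},{t1,t4,t5}} V1356={{t1,t4},{t4,t5},{t1,t4,t5}} V1456={{t1,t4},{t4,t5},{t1,t4,t5}} V2345={{t4},{t1,t4},{t4,t5},{t1,t4,t5}} V2346={{t1,t4},{t1,t5},{t4,t5},{t1,t4,t5}} V2356={{t1,t4},{t4,t5},{t1,t4,t5}} V2456={{t1,t4},{t4,t5},{t1,t4,t5}} V3456={{t1,t4},{t4,t5},{t1,t4,t5}}
  V12345={{t4},{t1,t4},{t4,t5},{t1,t4,t5}} V12346={{t1,t4},{t1,t5},{t4,t5},{t1,t4,t5}} V12356={{t1,t4},{t4,t5},{t1,t4,t5}} V12456={{t1,t4},{t4,t5},{t1,t4,t5}} V13456={{t1,t4},{t4,t5},{t1,t4,t5}} V23456={{t1,t4},{t4,t5},{t1,t4,t5}}
  V123456={{t1,t4},{t4,t5},{t1,t4,t5}}
components per intersection:
  V1: {{t1},{t4},{t1,t4},{t1,t5},{t4,t5},{t1,t4,t5}}
  V2: {{t1},{t4},{t1,t4},{t1,t5},{t4,t5},{t1,t4,t5}} {{t2},{t2,t3}}
  V3: {{t4},{t5},{t1,t4},{t1,t5},{t4,t5},{t1,t4,t5}}
  V4: {{t3},{t2,t3}} {{t4},{t5},{t1,t4},{t1,t5},{t4,t5},{t1,t4,t5}}
  V5: {{t2},{t2,t3}} {{t4},{t1,t4},{t4,t5},{t1,t4,t5}} {{t6}}
  V6: {{t1},{t5},{t1,t4},{t1,t5},{t4,t5},{t1,t4,t5}} {{t6}}
  V12: {{t1},{t4},{t1,t4},{t1,t5},{t4,t5},{t1,t4,t5}}
  V13: {{t4},{t1,t4},{t1,t5},{t4,t5},{t1,t4,t5}}
  V14: {{t4},{t1,t4},{t1,t5},{t4,t5},{t1,t4,t5}}
  V15: {{t4},{t1,t4},{t4,t5},{t1,t4,t5}}
  V16: {{t1},{t1,t4},{t1,t5},{t4,t5},{t1,t4,t5}}
  V23: {{t4},{t1,t4},{t1,t5},{t4,t5},{t1,t4,t5}}
  V24: {{t4},{t1,t4},{t1,t5},{t4,t5},{t1,t4,t5}} {{t2,t3}}
  V25: {{t2},{t2,t3}} {{t4},{t1,t4},{t4,t5},{t1,t4,t5}}
  V26: {{t1},{t1,t4},{t1,t5},{t4,t5},{t1,t4,t5}}
  V34: {{t4},{t5},{t1,t4},{t1,t5},{t4,t5},{t1,t4,t5}}
  V35: {{t4},{t1,t4},{t4,t5},{t1,t4,t5}}
  V36: {{t5},{t1,t4},{t1,t5},{t4,t5},{t1,t4,t5}}
  V45: {{t4},{t1,t4},{t4,t5},{t1,t4,t5}} {{t2,t3}}
  V46: {{t5},{t1,t4},{t1,t5},{t4,t5},{t1,t4,t5}}
  V56: {{t6}} {{t1,t4},{t4,t5},{t1,t4,t5}}
  V123: {{t4},{t1,t4},{t1,t5},{t4,t5},{t1,t4,t5}}
  V124: {{t4},{t1,t4},{t1,t5},{t4,t5},{t1,t4,t5}}
  V125: {{t4},{t1,t4},{t4,t5},{t1,t4,t5}}
  V126: {{t1},{t1,t4},{t1,t5},{t4,t5},{t1,t4,t5}}
  V134: {{t4},{t1,t4},{t1,t5},{t4,t5},{t1,t4,t5}}
  V135: {{t4},{t1,t4},{t4,t5},{t1,t4,t5}}
  V136: {{t1,t4},{t1,t5},{t4,t5},{t1,t4,t5}}
  V145: {{t4},{t1,t4},{t4,t5},{t1,t4,t5}}
  V146: {{t1,t4},{t1,t5},{t4,t5},{t1,t4,t5}}
  V156: {{t1,t4},{t4,t5},{t1,t4,t5}}
  V234: {{t4},{t1,t4},{t1,t5},{t4,t5},{t1,t4,t5}}
  V235: {{t4},{t1,t4},{t4,t5},{t1,t4,t5}}
  V236: {{t1,t4},{t1,t5},{t4,t5},{t1,t4,t5}}
  V245: {{t4},{t1,t4},{t4,t5},{t1,t4,t5}} {{t2,t3}}
  V246: {{t1,t4},{t1,t5},{t4,t5},{t1,t4,t5}}
  V256: {{t1,t4},{t4,t5},{t1,t4,t5}}
  V345: {{t4},{t1,t4},{t4,t5},{t1,t4,t5}}
  V346: {{t5},{t1,t4},{t1,t5},{t4,t5},{t1,t4,t5}}
  V356: {{t1,t4},{t4,t5},{t1,t4,t5}}
  V456: {{t1,t4},{t4,t5},{t1,t4,t5}}
  V1234: {{t4},{t1,t4},{t1,t5},{t4,t5},{t1,t4,t5}}
  V1235: {{t4},{t1,t4},{t4,t5},{t1,t4,t5}}
  V1236: {{t1,t4},{t1,t5},{t4,t5},{t1,t4,t5}}
  V1245: {{t4},{t1,t4},{t4,t5},{t1,t4,t5}}
  V1246: {{t1,t4},{t1,t5},{t4,t5},{t1,t4,t5}}
  V1256: {{t1,t4},{t4,t5},{t1,t4,t5}}
  V1345: {{t4},{t1,t4},{t4,t5},{t1,t4,t5}}
  V1346: {{t1,t4},{t1,t5},{t4,t5},{t1,t4,t5}}
  V1356: {{t1,t4},{t4,t5},{t1,t4,t5}}
  V1456: {{t1,t4},{t4,t5},{t1,t4,t5}}
  V2345: {{t4},{t1,t4},{t4,t5},{t1,t4,t5}}
  V2346: {{t1,t4},{t1,t5},{t4,t5},{t1,t4,t5}}
  V2356: {{t1,t4},{t4,t5},{t1,t4,t5}}
  V2456: {{t1,t4},{t4,t5},{t1,t4,t5}}
  V3456: {{t1,t4},{t4,t5},{t1,t4,t5}}
  V12345: {{t4},{t1,t4},{t4,t5},{t1,t4,t5}}
  V12346: {{t1,t4},{t1,t5},{t4,t5},{t1,t4,t5}}
  V12356: {{t1,t4},{t4,t5},{t1,t4,t5}}
  V12456: {{t1,t4},{t4,t5},{t1,t4,t5}}
  V13456: {{t1,t4},{t4,t5},{t1,t4,t5}}
  V23456: {{t1,t4},{t4,t5},{t1,t4,t5}}
  V123456: {{t1,t4},{t4,t5},{t1,t4,t5}}
C dims 11,19,21,15; δ0: rk 8, SNF 1^8; δ1: rk 11, SNF 1^11; δ2: rk 10, SNF 1^10
degree 0: 11−8−0 = 3 → Ȟ^0 ≅ Z^3
degree 1: 19−11−8 = 0 → Ȟ^1 ≅ 0
degree 2: 21−10−11 = 0 → Ȟ^2 ≅ 0
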